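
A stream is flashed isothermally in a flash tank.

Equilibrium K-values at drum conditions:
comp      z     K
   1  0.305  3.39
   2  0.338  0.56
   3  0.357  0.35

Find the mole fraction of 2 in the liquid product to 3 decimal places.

x_2 = 0.382

Newton–Raphson from β = 0.5:
  β = 0.500: g = -0.2023, g' = -0.800 → β = 0.247
  β = 0.247: g = 0.0150, g' = -0.985 → β = 0.262
  β = 0.262: g = 0.0002, g' = -0.961 → β = 0.263
Converged at β = 0.263.
Compositions from xᵢ = zᵢ/(1+β(Kᵢ−1)), yᵢ = Kᵢxᵢ:
  1: x = 0.187, y = 0.635
  2: x = 0.382, y = 0.214
  3: x = 0.430, y = 0.151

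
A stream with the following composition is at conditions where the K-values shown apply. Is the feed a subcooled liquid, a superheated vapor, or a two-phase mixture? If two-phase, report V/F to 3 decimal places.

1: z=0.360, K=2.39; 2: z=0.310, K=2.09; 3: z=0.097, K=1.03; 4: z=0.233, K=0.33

ΣzᵢKᵢ = 1.685; Σzᵢ/Kᵢ = 1.099.
Both exceed 1, so a two-phase solution exists.
Rachford–Rice: g(ψ) = Σ zᵢ(Kᵢ−1)/(1+ψ(Kᵢ−1)) = 0.
Newton iteration, ψ⁰ = 0.5:
  ψ = 0.500: g = 0.2820, g' = -0.633 → ψ = 0.946
  ψ = 0.946: g = -0.0405, g' = -0.998 → ψ = 0.905
  ψ = 0.905: g = -0.0020, g' = -0.905 → ψ = 0.903
Converged at ψ = 0.903.

two-phase, V/F = 0.903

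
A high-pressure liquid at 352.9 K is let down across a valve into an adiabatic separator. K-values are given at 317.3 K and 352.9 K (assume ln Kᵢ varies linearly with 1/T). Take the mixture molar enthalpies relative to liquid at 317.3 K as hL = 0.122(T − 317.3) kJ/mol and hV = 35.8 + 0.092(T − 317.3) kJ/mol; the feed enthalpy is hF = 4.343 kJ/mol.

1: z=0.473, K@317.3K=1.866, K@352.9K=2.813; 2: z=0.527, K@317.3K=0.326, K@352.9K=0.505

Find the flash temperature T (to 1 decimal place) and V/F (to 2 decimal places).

T = 318.5 K, V/F = 0.12

Adiabatic flash: solve Rachford–Rice at each trial T, then check hF = ψ·hV(T) + (1−ψ)·hL(T).
  T = 317.3 K: K = (1.866, 0.326), RR gives ψ = 0.093, H_out = 3.338 kJ/mol
  T = 352.9 K: K = (2.813, 0.505), RR gives ψ = 0.665, H_out = 27.436 kJ/mol
  T = 335.1 K: K = (2.316, 0.410), RR gives ψ = 0.402, H_out = 16.347 kJ/mol
  T = 326.2 K: K = (2.085, 0.367), RR gives ψ = 0.262, H_out = 10.378 kJ/mol
  T = 321.8 K: K = (1.975, 0.346), RR gives ψ = 0.183, H_out = 7.086 kJ/mol
  T = 319.6 K: K = (1.921, 0.336), RR gives ψ = 0.141, H_out = 5.311 kJ/mol
Linear interpolation between T = 317.3 (H_out = 3.338) and T = 319.6 (H_out = 5.311) on hF = 4.343 gives T ≈ 318.5 K, at which ψ = 0.12.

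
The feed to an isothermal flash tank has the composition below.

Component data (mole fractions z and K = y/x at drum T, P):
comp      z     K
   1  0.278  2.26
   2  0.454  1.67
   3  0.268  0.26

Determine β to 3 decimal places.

Rachford–Rice: g(β) = Σ zᵢ(Kᵢ−1)/(1+β(Kᵢ−1)) = 0.
g(0) = ΣzᵢKᵢ − 1 = 0.456 and g(1) = 1 − Σzᵢ/Kᵢ = -0.426, so a root lies in (0, 1).
Iterate (Newton) starting at β = 0.35:
  β = 0.350: g = 0.2218, g' = -0.614 → β = 0.712
  β = 0.712: g = -0.0282, g' = -0.871 → β = 0.679
  β = 0.679: g = -0.0009, g' = -0.818 → β = 0.678
Converged at β = 0.678.

β = 0.678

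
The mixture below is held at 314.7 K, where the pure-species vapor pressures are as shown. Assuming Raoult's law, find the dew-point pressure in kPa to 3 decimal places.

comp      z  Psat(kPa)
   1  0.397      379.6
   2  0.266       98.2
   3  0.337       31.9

At the dew point ψ → 1, so Σzᵢ/Kᵢ = 1 with Kᵢ = Pᵢˢᵃᵗ/P ⇒ 1/P = Σzᵢ/Pᵢˢᵃᵗ.
1/P = 0.397/379.6 + 0.266/98.2 + 0.337/31.9 = 0.014319 ⇒ P = 69.838 kPa

Pdew = 69.838 kPa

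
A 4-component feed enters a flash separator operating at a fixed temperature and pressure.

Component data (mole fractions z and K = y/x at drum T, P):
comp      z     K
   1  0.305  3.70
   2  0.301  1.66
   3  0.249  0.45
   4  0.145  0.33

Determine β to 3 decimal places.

Rachford–Rice: g(β) = Σ zᵢ(Kᵢ−1)/(1+β(Kᵢ−1)) = 0.
Check two-phase: ΣzᵢKᵢ = 1.788 > 1 and Σzᵢ/Kᵢ = 1.256 > 1, so g(0) = 0.788 > 0 and g(1) = -0.256 < 0.
Iterate (Newton) starting at β = 0.5:
  β = 0.500: g = 0.1648, g' = -0.767 → β = 0.715
  β = 0.715: g = 0.0039, g' = -0.764 → β = 0.720
Converged at β = 0.720.

β = 0.720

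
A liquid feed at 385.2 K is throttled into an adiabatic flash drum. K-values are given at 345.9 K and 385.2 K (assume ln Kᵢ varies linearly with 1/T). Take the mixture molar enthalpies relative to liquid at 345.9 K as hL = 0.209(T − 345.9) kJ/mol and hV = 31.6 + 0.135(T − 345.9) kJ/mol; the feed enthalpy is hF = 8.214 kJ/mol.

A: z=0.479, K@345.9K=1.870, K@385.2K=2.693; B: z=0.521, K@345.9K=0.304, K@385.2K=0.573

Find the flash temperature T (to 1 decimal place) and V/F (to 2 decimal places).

T = 353.1 K, V/F = 0.22

Adiabatic flash: solve Rachford–Rice at each trial T, then check hF = ψ·hV(T) + (1−ψ)·hL(T).
  T = 345.9 K: K = (1.870, 0.304), RR gives ψ = 0.089, H_out = 2.824 kJ/mol
  T = 385.2 K: K = (2.693, 0.573), RR gives ψ = 0.814, H_out = 31.570 kJ/mol
  T = 365.5 K: K = (2.265, 0.424), RR gives ψ = 0.420, H_out = 16.761 kJ/mol
  T = 355.7 K: K = (2.064, 0.361), RR gives ψ = 0.259, H_out = 10.059 kJ/mol
  T = 350.8 K: K = (1.966, 0.332), RR gives ψ = 0.177, H_out = 6.557 kJ/mol
  T = 353.2 K: K = (2.013, 0.346), RR gives ψ = 0.218, H_out = 8.294 kJ/mol
Linear interpolation between T = 350.8 (H_out = 6.557) and T = 353.2 (H_out = 8.294) on hF = 8.214 gives T ≈ 353.1 K, at which ψ = 0.22.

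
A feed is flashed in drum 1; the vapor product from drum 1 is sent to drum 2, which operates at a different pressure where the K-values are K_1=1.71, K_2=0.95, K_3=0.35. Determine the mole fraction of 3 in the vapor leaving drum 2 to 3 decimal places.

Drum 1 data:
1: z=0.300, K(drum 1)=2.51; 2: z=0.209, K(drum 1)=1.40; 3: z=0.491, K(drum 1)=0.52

Drum 1:
Let ψ₁ = V/F and solve Σ zᵢ(Kᵢ−1)/(1+ψ₁(Kᵢ−1)) = 0.
g(0) = ΣzᵢKᵢ − 1 = 0.301 and g(1) = 1 − Σzᵢ/Kᵢ = -0.213, so a root lies in (0, 1).
Iterate (Newton) starting at ψ₁ = 0.5:
  ψ₁ = 0.500: g = 0.0177, g' = -0.441 → ψ₁ = 0.540
Converged at ψ₁ = 0.540.
Drum-1 compositions:
  1: x = 0.165, y = 0.415
  2: x = 0.172, y = 0.241
  3: x = 0.663, y = 0.345
Drum-2 feed = drum-1 vapor: z₂ = (0.4147, 0.2406, 0.3447).
Drum 2:
Newton–Raphson from ψ₂ = 0.5:
  ψ₂ = 0.500: g = -0.1270, g' = -0.434 → ψ₂ = 0.207
  ψ₂ = 0.207: g = -0.0145, g' = -0.354 → ψ₂ = 0.166
Converged at ψ₂ = 0.166.
  1: x = 0.371, y = 0.634
  2: x = 0.243, y = 0.230
  3: x = 0.386, y = 0.135

y_3 (drum 2) = 0.135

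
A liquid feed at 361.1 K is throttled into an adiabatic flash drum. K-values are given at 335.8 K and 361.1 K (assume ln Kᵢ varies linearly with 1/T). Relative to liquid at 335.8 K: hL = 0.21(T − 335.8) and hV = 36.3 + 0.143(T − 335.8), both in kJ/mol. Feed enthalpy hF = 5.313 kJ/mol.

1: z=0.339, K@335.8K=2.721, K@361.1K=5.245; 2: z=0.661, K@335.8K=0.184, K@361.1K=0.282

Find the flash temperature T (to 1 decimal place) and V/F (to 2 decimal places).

Adiabatic flash: solve Rachford–Rice at each trial T, then check hF = ψ·hV(T) + (1−ψ)·hL(T).
  T = 335.8 K: K = (2.721, 0.184), RR gives ψ = 0.031, H_out = 1.138 kJ/mol
  T = 361.1 K: K = (5.245, 0.282), RR gives ψ = 0.316, H_out = 16.263 kJ/mol
  T = 348.5 K: K = (3.828, 0.230), RR gives ψ = 0.206, H_out = 9.983 kJ/mol
  T = 342.1 K: K = (3.233, 0.206), RR gives ψ = 0.131, H_out = 6.019 kJ/mol
  T = 339.0 K: K = (2.973, 0.195), RR gives ψ = 0.086, H_out = 3.774 kJ/mol
  T = 340.6 K: K = (3.105, 0.201), RR gives ψ = 0.110, H_out = 4.966 kJ/mol
Linear interpolation between T = 340.6 (H_out = 4.966) and T = 342.1 (H_out = 6.019) on hF = 5.313 gives T ≈ 341.1 K, at which ψ = 0.12.

T = 341.1 K, V/F = 0.12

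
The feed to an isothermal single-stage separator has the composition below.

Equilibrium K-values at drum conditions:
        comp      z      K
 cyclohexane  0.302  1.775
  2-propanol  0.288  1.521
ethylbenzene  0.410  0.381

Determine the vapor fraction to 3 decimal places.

ψ = 0.319

Newton iteration, ψ⁰ = 0.5:
  ψ = 0.500: g = -0.0798, g' = -0.473 → ψ = 0.331
  ψ = 0.331: g = -0.0050, g' = -0.420 → ψ = 0.319
Converged at ψ = 0.319.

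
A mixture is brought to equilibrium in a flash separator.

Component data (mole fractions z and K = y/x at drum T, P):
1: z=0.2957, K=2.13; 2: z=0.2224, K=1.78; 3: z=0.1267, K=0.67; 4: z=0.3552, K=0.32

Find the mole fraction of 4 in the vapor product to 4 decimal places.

Material balance + equilibrium reduce to Σ zᵢ(Kᵢ−1)/(1+ψ(Kᵢ−1)) = 0.
g(0) = ΣzᵢKᵢ − 1 = 0.2243 and g(1) = 1 − Σzᵢ/Kᵢ = -0.5629, so a root lies in (0, 1).
Iterate (Newton) starting at ψ = 0.5:
  ψ = 0.5000: g = -0.07773, g' = -0.6210 → ψ = 0.3748
  ψ = 0.3748: g = -0.00293, g' = -0.5811 → ψ = 0.3698
Converged at ψ = 0.3698.
Compositions from xᵢ = zᵢ/(1+ψ(Kᵢ−1)), yᵢ = Kᵢxᵢ:
  1: x = 0.2086, y = 0.4442
  2: x = 0.1726, y = 0.3072
  3: x = 0.1443, y = 0.0967
  4: x = 0.4745, y = 0.1518

y_4 = 0.1518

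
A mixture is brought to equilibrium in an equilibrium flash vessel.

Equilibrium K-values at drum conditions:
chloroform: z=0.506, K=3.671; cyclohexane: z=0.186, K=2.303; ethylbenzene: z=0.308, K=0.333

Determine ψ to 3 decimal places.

Material balance + equilibrium reduce to Σ zᵢ(Kᵢ−1)/(1+ψ(Kᵢ−1)) = 0.
g(0) = ΣzᵢKᵢ − 1 = 1.388 and g(1) = 1 − Σzᵢ/Kᵢ = -0.144, so a root lies in (0, 1).
Iterate (Newton) starting at ψ = 0.32:
  ψ = 0.320: g = 0.6386, g' = -1.428 → ψ = 0.767
  ψ = 0.767: g = 0.1438, g' = -1.042 → ψ = 0.905
  ψ = 0.905: g = -0.0117, g' = -1.248 → ψ = 0.896
Converged at ψ = 0.896.

ψ = 0.896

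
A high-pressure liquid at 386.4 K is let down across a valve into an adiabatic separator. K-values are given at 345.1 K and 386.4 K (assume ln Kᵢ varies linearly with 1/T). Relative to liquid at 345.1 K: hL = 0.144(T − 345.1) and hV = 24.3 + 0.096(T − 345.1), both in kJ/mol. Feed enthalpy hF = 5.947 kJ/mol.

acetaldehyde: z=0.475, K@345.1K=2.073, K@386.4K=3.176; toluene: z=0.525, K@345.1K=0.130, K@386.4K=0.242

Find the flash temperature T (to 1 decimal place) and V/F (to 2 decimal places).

Adiabatic flash: solve Rachford–Rice at each trial T, then check hF = ψ·hV(T) + (1−ψ)·hL(T).
  T = 345.1 K: K = (2.073, 0.130), RR gives ψ = 0.057, H_out = 1.378 kJ/mol
  T = 386.4 K: K = (3.176, 0.242), RR gives ψ = 0.385, H_out = 14.548 kJ/mol
  T = 365.8 K: K = (2.598, 0.181), RR gives ψ = 0.251, H_out = 8.837 kJ/mol
  T = 355.5 K: K = (2.330, 0.154), RR gives ψ = 0.167, H_out = 5.466 kJ/mol
  T = 360.6 K: K = (2.461, 0.167), RR gives ψ = 0.211, H_out = 7.198 kJ/mol
  T = 358.1 K: K = (2.396, 0.161), RR gives ψ = 0.190, H_out = 6.367 kJ/mol
  T = 356.8 K: K = (2.363, 0.157), RR gives ψ = 0.178, H_out = 5.921 kJ/mol
Linear interpolation between T = 356.8 (H_out = 5.921) and T = 358.1 (H_out = 6.367) on hF = 5.947 gives T ≈ 356.9 K, at which ψ = 0.18.

T = 356.9 K, V/F = 0.18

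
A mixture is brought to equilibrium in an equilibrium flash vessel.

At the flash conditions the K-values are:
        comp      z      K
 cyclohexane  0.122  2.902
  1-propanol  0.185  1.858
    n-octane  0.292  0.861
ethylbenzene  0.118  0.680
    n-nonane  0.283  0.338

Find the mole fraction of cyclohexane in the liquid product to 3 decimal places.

x_cyclohexane = 0.087

Material balance + equilibrium reduce to Σ zᵢ(Kᵢ−1)/(1+ψ(Kᵢ−1)) = 0.
g(0) = ΣzᵢKᵢ − 1 = 0.125 and g(1) = 1 − Σzᵢ/Kᵢ = -0.492, so a root lies in (0, 1).
Newton–Raphson from ψ = 0.5:
  ψ = 0.500: g = -0.1386, g' = -0.483 → ψ = 0.213
  ψ = 0.213: g = -0.0012, g' = -0.509 → ψ = 0.211
Converged at ψ = 0.211.
Compositions from xᵢ = zᵢ/(1+ψ(Kᵢ−1)), yᵢ = Kᵢxᵢ:
  cyclohexane: x = 0.087, y = 0.253
  1-propanol: x = 0.157, y = 0.291
  n-octane: x = 0.301, y = 0.259
  ethylbenzene: x = 0.127, y = 0.086
  n-nonane: x = 0.329, y = 0.111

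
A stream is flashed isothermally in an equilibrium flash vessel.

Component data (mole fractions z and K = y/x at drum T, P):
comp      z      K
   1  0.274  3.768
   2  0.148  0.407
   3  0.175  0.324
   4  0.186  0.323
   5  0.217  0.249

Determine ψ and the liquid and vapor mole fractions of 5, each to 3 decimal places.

Rachford–Rice: g(ψ) = Σ zᵢ(Kᵢ−1)/(1+ψ(Kᵢ−1)) = 0.
Feasibility: ΣzᵢKᵢ = 1.263, Σzᵢ/Kᵢ = 2.424 — both > 1, two phases present.
Newton–Raphson from ψ = 0.6:
  ψ = 0.600: g = -0.5589, g' = -1.296 → ψ = 0.169
  ψ = 0.169: g = -0.0426, g' = -1.411 → ψ = 0.138
  ψ = 0.138: g = 0.0015, g' = -1.513 → ψ = 0.139
Converged at ψ = 0.139.
Compositions from xᵢ = zᵢ/(1+ψ(Kᵢ−1)), yᵢ = Kᵢxᵢ:
  1: x = 0.198, y = 0.745
  2: x = 0.161, y = 0.066
  3: x = 0.193, y = 0.063
  4: x = 0.205, y = 0.066
  5: x = 0.242, y = 0.060

ψ = 0.139, x_5 = 0.242, y_5 = 0.060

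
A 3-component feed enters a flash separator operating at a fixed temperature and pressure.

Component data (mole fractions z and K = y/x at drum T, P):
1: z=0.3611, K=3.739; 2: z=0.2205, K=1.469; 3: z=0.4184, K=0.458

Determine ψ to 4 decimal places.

ψ = 0.7773

Material balance + equilibrium reduce to Σ zᵢ(Kᵢ−1)/(1+ψ(Kᵢ−1)) = 0.
Check two-phase: ΣzᵢKᵢ = 1.8657 > 1 and Σzᵢ/Kᵢ = 1.1602 > 1, so g(0) = 0.8657 > 0 and g(1) = -0.1602 < 0.
Newton iteration, ψ⁰ = 0.38:
  ψ = 0.3800: g = 0.28681, g' = -0.8803 → ψ = 0.7058
  ψ = 0.7058: g = 0.04761, g' = -0.6646 → ψ = 0.7774
  ψ = 0.7774: g = -0.00009, g' = -0.6698 → ψ = 0.7773
Converged at ψ = 0.7773.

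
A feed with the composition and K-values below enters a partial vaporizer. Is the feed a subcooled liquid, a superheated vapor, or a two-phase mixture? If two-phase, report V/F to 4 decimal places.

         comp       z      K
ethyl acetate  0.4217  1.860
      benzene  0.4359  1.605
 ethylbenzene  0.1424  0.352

ΣzᵢKᵢ = 1.5341; Σzᵢ/Kᵢ = 0.9029.
Since Σzᵢ/Kᵢ < 1 the mixture is above its dew point — single vapor phase.

superheated vapor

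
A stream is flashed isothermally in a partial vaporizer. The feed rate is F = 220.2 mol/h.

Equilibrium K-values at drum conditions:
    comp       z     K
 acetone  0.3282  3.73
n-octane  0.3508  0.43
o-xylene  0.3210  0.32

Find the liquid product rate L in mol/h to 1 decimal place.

L = 158.5 mol/h

Newton iteration, β⁰ = 0.5:
  β = 0.5000: g = -0.23153, g' = -1.0010 → β = 0.2687
  β = 0.2687: g = 0.01365, g' = -1.1951 → β = 0.2801
  β = 0.2801: g = 0.00013, g' = -1.1733 → β = 0.2802
Converged at β = 0.2802.
Then V = β·F = 0.2802·220.2 = 61.7 mol/h and L = F − V = 158.5 mol/h.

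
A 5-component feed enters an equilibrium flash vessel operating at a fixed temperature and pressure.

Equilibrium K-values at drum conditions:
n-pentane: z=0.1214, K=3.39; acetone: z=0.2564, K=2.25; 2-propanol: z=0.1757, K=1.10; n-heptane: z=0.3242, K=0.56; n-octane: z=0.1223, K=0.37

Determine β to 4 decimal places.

β = 0.6025

Rachford–Rice: g(β) = Σ zᵢ(Kᵢ−1)/(1+β(Kᵢ−1)) = 0.
g(0) = ΣzᵢKᵢ − 1 = 0.4085 and g(1) = 1 − Σzᵢ/Kᵢ = -0.2190, so a root lies in (0, 1).
Iterate (Newton) starting at β = 0.5:
  β = 0.5000: g = 0.05079, g' = -0.5039 → β = 0.6008
  β = 0.6008: g = 0.00084, g' = -0.4907 → β = 0.6025
Converged at β = 0.6025.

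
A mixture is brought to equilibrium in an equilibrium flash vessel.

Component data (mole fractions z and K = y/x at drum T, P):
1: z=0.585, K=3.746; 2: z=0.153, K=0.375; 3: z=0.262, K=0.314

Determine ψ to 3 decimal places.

Material balance + equilibrium reduce to Σ zᵢ(Kᵢ−1)/(1+ψ(Kᵢ−1)) = 0.
Check two-phase: ΣzᵢKᵢ = 2.331 > 1 and Σzᵢ/Kᵢ = 1.399 > 1, so g(0) = 1.331 > 0 and g(1) = -0.399 < 0.
Newton–Raphson from ψ = 0.59:
  ψ = 0.590: g = 0.1597, g' = -1.141 → ψ = 0.730
  ψ = 0.730: g = -0.0012, g' = -1.186 → ψ = 0.729
Converged at ψ = 0.729.

ψ = 0.729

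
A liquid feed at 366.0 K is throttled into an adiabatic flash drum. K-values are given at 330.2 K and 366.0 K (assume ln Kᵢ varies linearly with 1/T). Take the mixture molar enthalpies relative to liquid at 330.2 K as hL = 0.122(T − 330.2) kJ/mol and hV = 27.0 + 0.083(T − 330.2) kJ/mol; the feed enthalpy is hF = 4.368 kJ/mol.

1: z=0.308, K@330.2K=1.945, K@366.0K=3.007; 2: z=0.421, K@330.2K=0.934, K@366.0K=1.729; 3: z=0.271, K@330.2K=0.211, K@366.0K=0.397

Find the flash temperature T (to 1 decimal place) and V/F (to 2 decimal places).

Adiabatic flash: solve Rachford–Rice at each trial T, then check hF = ψ·hV(T) + (1−ψ)·hL(T).
  T = 330.2 K: K = (1.945, 0.934, 0.211), RR gives ψ = 0.114, H_out = 3.066 kJ/mol
  T = 366.0 K: K = (3.007, 1.729, 0.397), RR gives ψ = 0.965, H_out = 29.069 kJ/mol
  T = 348.1 K: K = (2.446, 1.291, 0.294), RR gives ψ = 0.618, H_out = 18.428 kJ/mol
  T = 339.1 K: K = (2.186, 1.102, 0.250), RR gives ψ = 0.397, H_out = 11.675 kJ/mol
  T = 334.6 K: K = (2.062, 1.015, 0.230), RR gives ψ = 0.263, H_out = 7.598 kJ/mol
  T = 332.4 K: K = (2.003, 0.974, 0.220), RR gives ψ = 0.191, H_out = 5.402 kJ/mol
Linear interpolation between T = 330.2 (H_out = 3.066) and T = 332.4 (H_out = 5.402) on hF = 4.368 gives T ≈ 331.4 K, at which ψ = 0.16.

T = 331.4 K, V/F = 0.16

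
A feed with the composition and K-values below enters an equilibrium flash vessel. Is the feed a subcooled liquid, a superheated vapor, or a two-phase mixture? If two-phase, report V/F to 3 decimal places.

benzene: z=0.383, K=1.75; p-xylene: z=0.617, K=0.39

ΣzᵢKᵢ = 0.911; Σzᵢ/Kᵢ = 1.801.
Since ΣzᵢKᵢ < 1 the mixture is below its bubble point — single liquid phase.

subcooled liquid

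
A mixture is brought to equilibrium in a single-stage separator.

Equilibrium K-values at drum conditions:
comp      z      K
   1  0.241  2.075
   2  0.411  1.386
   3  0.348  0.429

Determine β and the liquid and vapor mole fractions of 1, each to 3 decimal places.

β = 0.560, x_1 = 0.150, y_1 = 0.312

Newton iteration, β⁰ = 0.5:
  β = 0.500: g = 0.0234, g' = -0.383 → β = 0.561
  β = 0.561: g = -0.0004, g' = -0.395 → β = 0.560
Converged at β = 0.560.
Compositions from xᵢ = zᵢ/(1+β(Kᵢ−1)), yᵢ = Kᵢxᵢ:
  1: x = 0.150, y = 0.312
  2: x = 0.338, y = 0.468
  3: x = 0.512, y = 0.219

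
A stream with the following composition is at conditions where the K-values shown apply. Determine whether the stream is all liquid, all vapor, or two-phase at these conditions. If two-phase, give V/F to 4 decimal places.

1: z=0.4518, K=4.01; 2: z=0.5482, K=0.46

two-phase, V/F = 0.6545

ΣzᵢKᵢ = 2.0639; Σzᵢ/Kᵢ = 1.3044.
Both exceed 1, so a two-phase solution exists.
Binary case is linear: z₁(K₁−1)(1+ψ(K₂−1)) + z₂(K₂−1)(1+ψ(K₁−1)) = 0
⇒ ψ = [z₁(K₁−1)+z₂(K₂−1)] / [−(K₁−1)(K₂−1)] = 1.06389/1.62540 = 0.6545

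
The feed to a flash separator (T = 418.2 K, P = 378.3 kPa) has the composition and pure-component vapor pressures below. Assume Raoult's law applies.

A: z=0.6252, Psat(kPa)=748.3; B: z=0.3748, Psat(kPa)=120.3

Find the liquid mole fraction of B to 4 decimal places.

x_B = 0.5892

Raoult's law: Kᵢ = Pᵢˢᵃᵗ/P = Pᵢˢᵃᵗ/378.3.
  K_A = 748.3/378.3 = 1.978060, K_B = 120.3/378.3 = 0.318002
Newton–Raphson from V/F = 0.59:
  V/F = 0.5900: g = -0.03998, g' = -0.7286 → V/F = 0.5351
  V/F = 0.5351: g = -0.00111, g' = -0.6900 → V/F = 0.5335
Converged at V/F = 0.5335.
Compositions from xᵢ = zᵢ/(1+V/F(Kᵢ−1)), yᵢ = Kᵢxᵢ:
  A: x = 0.4108, y = 0.8126
  B: x = 0.5892, y = 0.1874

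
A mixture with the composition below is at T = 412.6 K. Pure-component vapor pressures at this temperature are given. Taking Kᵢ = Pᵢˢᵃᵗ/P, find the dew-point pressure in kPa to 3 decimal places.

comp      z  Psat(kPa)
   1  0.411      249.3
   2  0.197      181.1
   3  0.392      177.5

At the dew point ψ → 1, so Σzᵢ/Kᵢ = 1 with Kᵢ = Pᵢˢᵃᵗ/P ⇒ 1/P = Σzᵢ/Pᵢˢᵃᵗ.
1/P = 0.411/249.3 + 0.197/181.1 + 0.392/177.5 = 0.004945 ⇒ P = 202.230 kPa

Pdew = 202.230 kPa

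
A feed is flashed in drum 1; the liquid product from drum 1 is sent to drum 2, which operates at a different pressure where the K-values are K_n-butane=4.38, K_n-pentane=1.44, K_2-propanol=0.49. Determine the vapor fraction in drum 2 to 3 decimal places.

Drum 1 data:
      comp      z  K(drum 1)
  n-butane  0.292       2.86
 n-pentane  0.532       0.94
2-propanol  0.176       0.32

V/F (drum 2) = 0.875

Drum 1:
Iterate (Newton) starting at ψ₁ = 0.5:
  ψ₁ = 0.500: g = 0.0672, g' = -0.460 → ψ₁ = 0.646
Converged at ψ₁ = 0.646.
Drum-1 compositions:
  n-butane: x = 0.133, y = 0.379
  n-pentane: x = 0.553, y = 0.520
  2-propanol: x = 0.314, y = 0.100
Drum-2 feed = drum-1 liquid: z₂ = (0.1326, 0.5535, 0.3139).
Drum 2:
Material balance + equilibrium reduce to Σ zᵢ(Kᵢ−1)/(1+ψ₂(Kᵢ−1)) = 0.
Check two-phase: ΣzᵢKᵢ = 1.532 > 1 and Σzᵢ/Kᵢ = 1.055 > 1, so g(0) = 0.532 > 0 and g(1) = -0.055 < 0.
Newton iteration, ψ₂⁰ = 0.5:
  ψ₂ = 0.500: g = 0.1513, g' = -0.428 → ψ₂ = 0.853
  ψ₂ = 0.853: g = 0.0090, g' = -0.413 → ψ₂ = 0.875
Converged at ψ₂ = 0.875.
  n-butane: x = 0.034, y = 0.147
  n-pentane: x = 0.400, y = 0.575
  2-propanol: x = 0.567, y = 0.278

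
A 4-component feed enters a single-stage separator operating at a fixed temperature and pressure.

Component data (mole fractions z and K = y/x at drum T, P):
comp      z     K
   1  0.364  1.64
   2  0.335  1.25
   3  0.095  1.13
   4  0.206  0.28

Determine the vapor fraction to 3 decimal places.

Material balance + equilibrium reduce to Σ zᵢ(Kᵢ−1)/(1+ψ(Kᵢ−1)) = 0.
Feasibility: ΣzᵢKᵢ = 1.181, Σzᵢ/Kᵢ = 1.310 — both > 1, two phases present.
Iterate (Newton) starting at ψ = 0.69:
  ψ = 0.690: g = -0.0504, g' = -0.510 → ψ = 0.591
  ψ = 0.591: g = -0.0048, g' = -0.419 → ψ = 0.580
Converged at ψ = 0.580.

ψ = 0.580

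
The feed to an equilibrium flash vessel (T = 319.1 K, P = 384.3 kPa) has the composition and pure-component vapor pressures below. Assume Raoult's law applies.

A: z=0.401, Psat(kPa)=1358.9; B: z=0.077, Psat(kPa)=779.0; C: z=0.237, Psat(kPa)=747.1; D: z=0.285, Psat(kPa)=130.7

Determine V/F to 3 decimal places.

V/F = 0.908

Raoult's law: Kᵢ = Pᵢˢᵃᵗ/P = Pᵢˢᵃᵗ/384.3.
  K_A = 1358.9/384.3 = 3.53604, K_B = 779.0/384.3 = 2.02706, K_C = 747.1/384.3 = 1.94405, K_D = 130.7/384.3 = 0.34010
Newton–Raphson from V/F = 0.5:
  V/F = 0.500: g = 0.3720, g' = -0.911 → V/F = 0.908
Converged at V/F = 0.908.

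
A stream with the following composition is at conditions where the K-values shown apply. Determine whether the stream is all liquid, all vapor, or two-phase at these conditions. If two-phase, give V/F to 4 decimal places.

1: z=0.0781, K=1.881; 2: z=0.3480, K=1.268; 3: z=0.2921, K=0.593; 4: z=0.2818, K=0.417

all liquid

ΣzᵢKᵢ = 0.8789; Σzᵢ/Kᵢ = 1.4843.
Since ΣzᵢKᵢ < 1 the mixture is below its bubble point — single liquid phase.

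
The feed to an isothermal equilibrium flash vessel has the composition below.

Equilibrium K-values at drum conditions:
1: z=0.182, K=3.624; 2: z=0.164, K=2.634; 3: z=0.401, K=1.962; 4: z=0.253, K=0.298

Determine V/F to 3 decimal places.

Material balance + equilibrium reduce to Σ zᵢ(Kᵢ−1)/(1+V/F(Kᵢ−1)) = 0.
Check two-phase: ΣzᵢKᵢ = 1.954 > 1 and Σzᵢ/Kᵢ = 1.166 > 1, so g(0) = 0.954 > 0 and g(1) = -0.166 < 0.
Newton iteration, V/F⁰ = 0.5:
  V/F = 0.500: g = 0.3409, g' = -0.832 → V/F = 0.910
  V/F = 0.910: g = -0.0368, g' = -1.240 → V/F = 0.880
  V/F = 0.880: g = -0.0014, g' = -1.150 → V/F = 0.879
Converged at V/F = 0.879.

V/F = 0.879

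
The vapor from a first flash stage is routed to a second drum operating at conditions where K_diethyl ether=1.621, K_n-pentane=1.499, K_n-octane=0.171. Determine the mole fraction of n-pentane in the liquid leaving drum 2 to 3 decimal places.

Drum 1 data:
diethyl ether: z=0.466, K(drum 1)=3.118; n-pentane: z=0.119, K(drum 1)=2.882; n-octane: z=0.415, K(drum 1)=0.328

x_n-pentane (drum 2) = 0.122

Drum 1:
Let ψ₁ = V/F and solve Σ zᵢ(Kᵢ−1)/(1+ψ₁(Kᵢ−1)) = 0.
Check two-phase: ΣzᵢKᵢ = 1.932 > 1 and Σzᵢ/Kᵢ = 1.456 > 1, so g(0) = 0.932 > 0 and g(1) = -0.456 < 0.
Iterate (Newton) starting at ψ₁ = 0.5:
  ψ₁ = 0.500: g = 0.1747, g' = -1.030 → ψ₁ = 0.670
Converged at ψ₁ = 0.670.
Drum-1 compositions:
  diethyl ether: x = 0.193, y = 0.601
  n-pentane: x = 0.053, y = 0.152
  n-octane: x = 0.755, y = 0.248
Drum-2 feed = drum-1 vapor: z₂ = (0.6007, 0.1517, 0.2475).
Drum 2:
Material balance + equilibrium reduce to Σ zᵢ(Kᵢ−1)/(1+ψ₂(Kᵢ−1)) = 0.
Check two-phase: ΣzᵢKᵢ = 1.244 > 1 and Σzᵢ/Kᵢ = 1.919 > 1, so g(0) = 0.244 > 0 and g(1) = -0.919 < 0.
Newton–Raphson from ψ₂ = 0.63:
  ψ₂ = 0.630: g = -0.1038, g' = -0.887 → ψ₂ = 0.513
  ψ₂ = 0.513: g = -0.0138, g' = -0.672 → ψ₂ = 0.492
Converged at ψ₂ = 0.492.
  diethyl ether: x = 0.460, y = 0.746
  n-pentane: x = 0.122, y = 0.183
  n-octane: x = 0.418, y = 0.071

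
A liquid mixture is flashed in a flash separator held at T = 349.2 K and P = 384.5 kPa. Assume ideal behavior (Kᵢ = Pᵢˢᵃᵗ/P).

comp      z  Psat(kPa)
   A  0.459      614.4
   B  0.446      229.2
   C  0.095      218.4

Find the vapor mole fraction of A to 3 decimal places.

y_A = 0.649

Raoult's law: Kᵢ = Pᵢˢᵃᵗ/P = Pᵢˢᵃᵗ/384.5.
  K_A = 614.4/384.5 = 1.59792, K_B = 229.2/384.5 = 0.59610, K_C = 218.4/384.5 = 0.56801
Material balance + equilibrium reduce to Σ zᵢ(Kᵢ−1)/(1+V/F(Kᵢ−1)) = 0.
g(0) = ΣzᵢKᵢ − 1 = 0.053 and g(1) = 1 − Σzᵢ/Kᵢ = -0.203, so a root lies in (0, 1).
Newton–Raphson from V/F = 0.5:
  V/F = 0.500: g = -0.0668, g' = -0.240 → V/F = 0.222
  V/F = 0.222: g = -0.0010, g' = -0.237 → V/F = 0.218
Converged at V/F = 0.218.
Compositions from xᵢ = zᵢ/(1+V/F(Kᵢ−1)), yᵢ = Kᵢxᵢ:
  A: x = 0.406, y = 0.649
  B: x = 0.489, y = 0.292
  C: x = 0.105, y = 0.060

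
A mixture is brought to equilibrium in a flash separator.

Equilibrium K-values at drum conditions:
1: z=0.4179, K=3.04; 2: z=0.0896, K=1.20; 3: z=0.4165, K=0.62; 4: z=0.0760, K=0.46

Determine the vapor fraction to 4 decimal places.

Let ψ = V/F and solve Σ zᵢ(Kᵢ−1)/(1+ψ(Kᵢ−1)) = 0.
Feasibility: ΣzᵢKᵢ = 1.6711, Σzᵢ/Kᵢ = 1.0491 — both > 1, two phases present.
Newton–Raphson from ψ = 0.63:
  ψ = 0.6300: g = 0.11869, g' = -0.4907 → ψ = 0.8719
  ψ = 0.8719: g = 0.00784, g' = -0.4415 → ψ = 0.8896
Converged at ψ = 0.8896.

ψ = 0.8896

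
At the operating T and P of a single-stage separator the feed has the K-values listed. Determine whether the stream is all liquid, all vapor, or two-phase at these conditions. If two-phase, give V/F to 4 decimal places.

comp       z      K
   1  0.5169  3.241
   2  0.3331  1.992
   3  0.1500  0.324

ΣzᵢKᵢ = 2.3874; Σzᵢ/Kᵢ = 0.7897.
Since Σzᵢ/Kᵢ < 1 the mixture is above its dew point — single vapor phase.

all vapor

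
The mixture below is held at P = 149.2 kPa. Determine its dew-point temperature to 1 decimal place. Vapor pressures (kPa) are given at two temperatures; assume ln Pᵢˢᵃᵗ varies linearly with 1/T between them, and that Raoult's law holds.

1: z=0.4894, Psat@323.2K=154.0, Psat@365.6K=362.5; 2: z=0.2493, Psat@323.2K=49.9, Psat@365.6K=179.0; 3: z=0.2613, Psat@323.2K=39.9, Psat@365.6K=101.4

Dew-point temperature: Σzᵢ·P/Pᵢˢᵃᵗ(T) = 1. Interpolate ln Pᵢˢᵃᵗ = aᵢ + bᵢ/T.
  T = 323.2 K: ΣzᵢP/Pᵢˢᵃᵗ = 2.1966
  T = 365.6 K: ΣzᵢP/Pᵢˢᵃᵗ = 0.7937
  T = 344.4 K: ΣzᵢP/Pᵢˢᵃᵗ = 1.2750
  T = 355.0 K: ΣzᵢP/Pᵢˢᵃᵗ = 0.9981
  T = 349.7 K: ΣzᵢP/Pᵢˢᵃᵗ = 1.1257
  T = 352.4 K: ΣzᵢP/Pᵢˢᵃᵗ = 1.0582
Interpolating between 352.4 K and 355.0 K gives T ≈ 354.9 K.

T = 354.9 K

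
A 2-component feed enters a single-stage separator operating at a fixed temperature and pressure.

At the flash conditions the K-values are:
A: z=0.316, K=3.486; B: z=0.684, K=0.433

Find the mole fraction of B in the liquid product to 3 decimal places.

x_B = 0.814

Let ψ = V/F and solve Σ zᵢ(Kᵢ−1)/(1+ψ(Kᵢ−1)) = 0.
Check two-phase: ΣzᵢKᵢ = 1.398 > 1 and Σzᵢ/Kᵢ = 1.670 > 1, so g(0) = 0.398 > 0 and g(1) = -0.670 < 0.
Binary case is linear: z₁(K₁−1)(1+ψ(K₂−1)) + z₂(K₂−1)(1+ψ(K₁−1)) = 0
⇒ ψ = [z₁(K₁−1)+z₂(K₂−1)] / [−(K₁−1)(K₂−1)] = 0.3977/1.4096 = 0.282
Compositions from xᵢ = zᵢ/(1+ψ(Kᵢ−1)), yᵢ = Kᵢxᵢ:
  A: x = 0.186, y = 0.647
  B: x = 0.814, y = 0.353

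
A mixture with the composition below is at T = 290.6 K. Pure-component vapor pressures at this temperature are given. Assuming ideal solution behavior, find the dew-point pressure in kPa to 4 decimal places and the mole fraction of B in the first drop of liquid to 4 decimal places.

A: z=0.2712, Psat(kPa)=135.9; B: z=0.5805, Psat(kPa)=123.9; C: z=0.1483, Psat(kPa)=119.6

At the dew point ψ → 1, so Σzᵢ/Kᵢ = 1 with Kᵢ = Pᵢˢᵃᵗ/P ⇒ 1/P = Σzᵢ/Pᵢˢᵃᵗ.
1/P = 0.2712/135.9 + 0.5805/123.9 + 0.1483/119.6 = 0.0079208 ⇒ P = 126.2502 kPa
xᵢ = zᵢP/Pᵢˢᵃᵗ ⇒ x_B = 0.5805·126.2502/123.9 = 0.5915

Pdew = 126.2502 kPa, x_B = 0.5915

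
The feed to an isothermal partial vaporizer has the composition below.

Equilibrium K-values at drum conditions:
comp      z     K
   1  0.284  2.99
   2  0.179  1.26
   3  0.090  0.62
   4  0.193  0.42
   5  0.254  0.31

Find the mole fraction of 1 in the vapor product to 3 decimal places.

y_1 = 0.530

Material balance + equilibrium reduce to Σ zᵢ(Kᵢ−1)/(1+V/F(Kᵢ−1)) = 0.
g(0) = ΣzᵢKᵢ − 1 = 0.290 and g(1) = 1 − Σzᵢ/Kᵢ = -0.661, so a root lies in (0, 1).
Iterate (Newton) starting at V/F = 0.5:
  V/F = 0.500: g = -0.1430, g' = -0.723 → V/F = 0.302
  V/F = 0.302: g = 0.0003, g' = -0.754 → V/F = 0.303
Converged at V/F = 0.303.
Compositions from xᵢ = zᵢ/(1+V/F(Kᵢ−1)), yᵢ = Kᵢxᵢ:
  1: x = 0.177, y = 0.530
  2: x = 0.166, y = 0.209
  3: x = 0.102, y = 0.063
  4: x = 0.234, y = 0.098
  5: x = 0.321, y = 0.100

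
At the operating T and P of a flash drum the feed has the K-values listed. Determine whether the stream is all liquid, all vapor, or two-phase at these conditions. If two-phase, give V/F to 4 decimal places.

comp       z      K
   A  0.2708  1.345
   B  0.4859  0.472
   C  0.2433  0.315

ΣzᵢKᵢ = 0.6702; Σzᵢ/Kᵢ = 2.0032.
Since ΣzᵢKᵢ < 1 the mixture is below its bubble point — single liquid phase.

all liquid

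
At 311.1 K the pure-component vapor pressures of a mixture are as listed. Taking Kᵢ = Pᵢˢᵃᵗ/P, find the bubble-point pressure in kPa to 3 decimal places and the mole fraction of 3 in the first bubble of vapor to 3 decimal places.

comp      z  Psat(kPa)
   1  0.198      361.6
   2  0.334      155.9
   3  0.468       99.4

At the bubble point ψ → 0, so ΣzᵢKᵢ = 1 with Kᵢ = Pᵢˢᵃᵗ/P ⇒ P = ΣzᵢPᵢˢᵃᵗ.
P = 0.198·361.6 + 0.334·155.9 + 0.468·99.4 = 170.187 kPa
yᵢ = zᵢPᵢˢᵃᵗ/P ⇒ y_3 = 0.468·99.4/170.187 = 0.273

Pbub = 170.187 kPa, y_3 = 0.273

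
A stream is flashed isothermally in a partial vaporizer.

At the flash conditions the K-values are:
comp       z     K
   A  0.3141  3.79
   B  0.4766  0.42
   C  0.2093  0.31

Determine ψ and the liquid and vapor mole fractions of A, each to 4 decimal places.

ψ = 0.2654, x_A = 0.1805, y_A = 0.6840

Let ψ = V/F and solve Σ zᵢ(Kᵢ−1)/(1+ψ(Kᵢ−1)) = 0.
g(0) = ΣzᵢKᵢ − 1 = 0.4555 and g(1) = 1 − Σzᵢ/Kᵢ = -0.8928, so a root lies in (0, 1).
Newton–Raphson from ψ = 0.7:
  ψ = 0.7000: g = -0.44794, g' = -1.1076 → ψ = 0.2956
  ψ = 0.2956: g = -0.03476, g' = -1.1252 → ψ = 0.2647
  ψ = 0.2647: g = 0.00085, g' = -1.1819 → ψ = 0.2654
Converged at ψ = 0.2654.
Compositions from xᵢ = zᵢ/(1+ψ(Kᵢ−1)), yᵢ = Kᵢxᵢ:
  A: x = 0.1805, y = 0.6840
  B: x = 0.5633, y = 0.2366
  C: x = 0.2562, y = 0.0794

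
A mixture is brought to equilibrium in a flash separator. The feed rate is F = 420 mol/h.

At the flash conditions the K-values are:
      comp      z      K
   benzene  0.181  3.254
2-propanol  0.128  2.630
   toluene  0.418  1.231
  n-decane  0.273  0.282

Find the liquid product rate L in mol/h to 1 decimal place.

L = 156.6 mol/h

Let β = V/F and solve Σ zᵢ(Kᵢ−1)/(1+β(Kᵢ−1)) = 0.
g(0) = ΣzᵢKᵢ − 1 = 0.517 and g(1) = 1 − Σzᵢ/Kᵢ = -0.412, so a root lies in (0, 1).
Newton iteration, β⁰ = 0.5:
  β = 0.500: g = 0.0875, g' = -0.667 → β = 0.631
  β = 0.631: g = -0.0030, g' = -0.727 → β = 0.627
Converged at β = 0.627.
Then V = β·F = 0.6271·420 = 263.4 mol/h and L = F − V = 156.6 mol/h.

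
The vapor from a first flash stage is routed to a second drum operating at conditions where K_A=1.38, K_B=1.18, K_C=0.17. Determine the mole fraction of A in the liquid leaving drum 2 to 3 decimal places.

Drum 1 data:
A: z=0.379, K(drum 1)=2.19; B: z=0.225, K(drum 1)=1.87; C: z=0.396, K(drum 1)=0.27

Drum 1:
Rachford–Rice: g(ψ₁) = Σ zᵢ(Kᵢ−1)/(1+ψ₁(Kᵢ−1)) = 0.
Check two-phase: ΣzᵢKᵢ = 1.358 > 1 and Σzᵢ/Kᵢ = 1.760 > 1, so g(0) = 0.358 > 0 and g(1) = -0.760 < 0.
Iterate (Newton) starting at ψ₁ = 0.35:
  ψ₁ = 0.350: g = 0.0802, g' = -0.748 → ψ₁ = 0.457
  ψ₁ = 0.457: g = -0.0017, g' = -0.788 → ψ₁ = 0.455
Converged at ψ₁ = 0.455.
Drum-1 compositions:
  A: x = 0.246, y = 0.538
  B: x = 0.161, y = 0.301
  C: x = 0.593, y = 0.160
Drum-2 feed = drum-1 vapor: z₂ = (0.5385, 0.3014, 0.1601).
Drum 2:
Rachford–Rice: g(ψ₂) = Σ zᵢ(Kᵢ−1)/(1+ψ₂(Kᵢ−1)) = 0.
g(0) = ΣzᵢKᵢ − 1 = 0.126 and g(1) = 1 − Σzᵢ/Kᵢ = -0.587, so a root lies in (0, 1).
Newton iteration, ψ₂⁰ = 0.37:
  ψ₂ = 0.370: g = 0.0385, g' = -0.298 → ψ₂ = 0.499
  ψ₂ = 0.499: g = -0.0051, g' = -0.385 → ψ₂ = 0.486
Converged at ψ₂ = 0.486.
  A: x = 0.455, y = 0.627
  B: x = 0.277, y = 0.327
  C: x = 0.268, y = 0.046

x_A (drum 2) = 0.455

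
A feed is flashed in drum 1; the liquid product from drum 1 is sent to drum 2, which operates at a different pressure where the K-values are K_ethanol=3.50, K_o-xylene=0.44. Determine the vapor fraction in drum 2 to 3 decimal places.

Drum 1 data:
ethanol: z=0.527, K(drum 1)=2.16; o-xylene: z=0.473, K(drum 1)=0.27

Drum 1:
Let ψ₁ = V/F and solve Σ zᵢ(Kᵢ−1)/(1+ψ₁(Kᵢ−1)) = 0.
Feasibility: ΣzᵢKᵢ = 1.266, Σzᵢ/Kᵢ = 1.996 — both > 1, two phases present.
Newton–Raphson from ψ₁ = 0.38:
  ψ₁ = 0.380: g = -0.0536, g' = -0.824 → ψ₁ = 0.315
  ψ₁ = 0.315: g = -0.0007, g' = -0.805 → ψ₁ = 0.314
Converged at ψ₁ = 0.314.
Drum-1 compositions:
  ethanol: x = 0.386, y = 0.834
  o-xylene: x = 0.614, y = 0.166
Drum-2 feed = drum-1 liquid: z₂ = (0.3862, 0.6138).
Drum 2:
Rachford–Rice: g(ψ₂) = Σ zᵢ(Kᵢ−1)/(1+ψ₂(Kᵢ−1)) = 0.
g(0) = ΣzᵢKᵢ − 1 = 0.622 and g(1) = 1 − Σzᵢ/Kᵢ = -0.505, so a root lies in (0, 1).
Newton–Raphson from ψ₂ = 0.33:
  ψ₂ = 0.330: g = 0.1075, g' = -1.014 → ψ₂ = 0.436
  ψ₂ = 0.436: g = 0.0073, g' = -0.890 → ψ₂ = 0.444
Converged at ψ₂ = 0.444.
  ethanol: x = 0.183, y = 0.641
  o-xylene: x = 0.817, y = 0.359

V/F (drum 2) = 0.444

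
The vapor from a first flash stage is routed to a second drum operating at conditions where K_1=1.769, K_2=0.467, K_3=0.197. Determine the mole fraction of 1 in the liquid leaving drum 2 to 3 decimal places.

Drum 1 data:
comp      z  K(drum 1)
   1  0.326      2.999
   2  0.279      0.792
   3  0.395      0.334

Drum 1:
Material balance + equilibrium reduce to Σ zᵢ(Kᵢ−1)/(1+ψ₁(Kᵢ−1)) = 0.
Check two-phase: ΣzᵢKᵢ = 1.331 > 1 and Σzᵢ/Kᵢ = 1.644 > 1, so g(0) = 0.331 > 0 and g(1) = -0.644 < 0.
Newton–Raphson from ψ₁ = 0.63:
  ψ₁ = 0.630: g = -0.2316, g' = -0.791 → ψ₁ = 0.337
  ψ₁ = 0.337: g = -0.0125, g' = -0.770 → ψ₁ = 0.321
Converged at ψ₁ = 0.321.
Drum-1 compositions:
  1: x = 0.199, y = 0.595
  2: x = 0.299, y = 0.237
  3: x = 0.502, y = 0.168
Drum-2 feed = drum-1 vapor: z₂ = (0.5954, 0.2368, 0.1678).
Drum 2:
Rachford–Rice: g(ψ₂) = Σ zᵢ(Kᵢ−1)/(1+ψ₂(Kᵢ−1)) = 0.
g(0) = ΣzᵢKᵢ − 1 = 0.197 and g(1) = 1 − Σzᵢ/Kᵢ = -0.696, so a root lies in (0, 1).
Iterate (Newton) starting at ψ₂ = 0.58:
  ψ₂ = 0.580: g = -0.1183, g' = -0.688 → ψ₂ = 0.408
  ψ₂ = 0.408: g = -0.0133, g' = -0.553 → ψ₂ = 0.384
Converged at ψ₂ = 0.384.
  1: x = 0.460, y = 0.813
  2: x = 0.298, y = 0.139
  3: x = 0.243, y = 0.048

x_1 (drum 2) = 0.460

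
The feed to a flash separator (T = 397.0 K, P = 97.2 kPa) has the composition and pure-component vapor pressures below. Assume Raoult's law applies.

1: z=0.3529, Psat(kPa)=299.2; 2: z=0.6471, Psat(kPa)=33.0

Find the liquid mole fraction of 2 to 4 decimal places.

Raoult's law: Kᵢ = Pᵢˢᵃᵗ/P = Pᵢˢᵃᵗ/97.2.
  K_1 = 299.2/97.2 = 3.078189, K_2 = 33.0/97.2 = 0.339506
Material balance + equilibrium reduce to Σ zᵢ(Kᵢ−1)/(1+β(Kᵢ−1)) = 0.
Check two-phase: ΣzᵢKᵢ = 1.3060 > 1 and Σzᵢ/Kᵢ = 2.0206 > 1, so g(0) = 0.3060 > 0 and g(1) = -1.0206 < 0.
Binary case is linear: z₁(K₁−1)(1+β(K₂−1)) + z₂(K₂−1)(1+β(K₁−1)) = 0
⇒ β = [z₁(K₁−1)+z₂(K₂−1)] / [−(K₁−1)(K₂−1)] = 0.30599/1.37263 = 0.2229
Compositions from xᵢ = zᵢ/(1+β(Kᵢ−1)), yᵢ = Kᵢxᵢ:
  1: x = 0.2412, y = 0.7424
  2: x = 0.7588, y = 0.2576

x_2 = 0.7588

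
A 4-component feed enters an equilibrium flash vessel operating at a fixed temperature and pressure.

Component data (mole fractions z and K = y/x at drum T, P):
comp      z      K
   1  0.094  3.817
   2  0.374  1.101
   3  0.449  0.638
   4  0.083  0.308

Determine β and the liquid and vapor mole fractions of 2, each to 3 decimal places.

Rachford–Rice: g(β) = Σ zᵢ(Kᵢ−1)/(1+β(Kᵢ−1)) = 0.
Check two-phase: ΣzᵢKᵢ = 1.083 > 1 and Σzᵢ/Kᵢ = 1.338 > 1, so g(0) = 0.083 > 0 and g(1) = -0.338 < 0.
Iterate (Newton) starting at β = 0.5:
  β = 0.500: g = -0.1404, g' = -0.313 → β = 0.051
  β = 0.051: g = 0.0439, g' = -0.678 → β = 0.116
  β = 0.116: g = 0.0049, g' = -0.539 → β = 0.125
Converged at β = 0.125.
Compositions from xᵢ = zᵢ/(1+β(Kᵢ−1)), yᵢ = Kᵢxᵢ:
  1: x = 0.070, y = 0.265
  2: x = 0.369, y = 0.407
  3: x = 0.470, y = 0.300
  4: x = 0.091, y = 0.028

β = 0.125, x_2 = 0.369, y_2 = 0.407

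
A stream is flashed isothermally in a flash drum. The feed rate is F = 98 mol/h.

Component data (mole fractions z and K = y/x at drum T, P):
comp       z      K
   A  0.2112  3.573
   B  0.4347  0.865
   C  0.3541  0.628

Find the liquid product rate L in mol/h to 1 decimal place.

Newton iteration, V/F⁰ = 0.5:
  V/F = 0.5000: g = 0.01291, g' = -0.3505 → V/F = 0.5368
  V/F = 0.5368: g = 0.00034, g' = -0.3323 → V/F = 0.5379
Converged at V/F = 0.5379.
Then V = V/F·F = 0.5379·98 = 52.7 mol/h and L = F − V = 45.3 mol/h.

L = 45.3 mol/h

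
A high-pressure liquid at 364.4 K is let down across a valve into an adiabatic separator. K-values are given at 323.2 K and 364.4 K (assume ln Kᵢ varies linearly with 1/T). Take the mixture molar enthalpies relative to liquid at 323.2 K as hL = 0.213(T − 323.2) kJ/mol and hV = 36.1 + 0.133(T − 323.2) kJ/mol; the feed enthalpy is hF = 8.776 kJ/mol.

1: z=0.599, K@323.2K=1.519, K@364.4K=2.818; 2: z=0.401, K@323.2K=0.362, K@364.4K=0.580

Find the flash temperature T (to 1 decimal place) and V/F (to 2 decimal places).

T = 324.8 K, V/F = 0.23

Adiabatic flash: solve Rachford–Rice at each trial T, then check hF = ψ·hV(T) + (1−ψ)·hL(T).
  T = 323.2 K: K = (1.519, 0.362), RR gives ψ = 0.166, H_out = 6.001 kJ/mol
  T = 364.4 K: K = (2.818, 0.580), RR gives ψ = 1.000, H_out = 41.580 kJ/mol
  T = 343.8 K: K = (2.108, 0.465), RR gives ψ = 0.757, H_out = 30.469 kJ/mol
  T = 333.5 K: K = (1.798, 0.412), RR gives ψ = 0.516, H_out = 20.395 kJ/mol
  T = 328.4 K: K = (1.656, 0.387), RR gives ψ = 0.366, H_out = 14.158 kJ/mol
  T = 325.8 K: K = (1.587, 0.374), RR gives ψ = 0.274, H_out = 10.381 kJ/mol
  T = 324.5 K: K = (1.553, 0.368), RR gives ψ = 0.222, H_out = 8.279 kJ/mol
Linear interpolation between T = 324.5 (H_out = 8.279) and T = 325.8 (H_out = 10.381) on hF = 8.776 gives T ≈ 324.8 K, at which ψ = 0.23.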